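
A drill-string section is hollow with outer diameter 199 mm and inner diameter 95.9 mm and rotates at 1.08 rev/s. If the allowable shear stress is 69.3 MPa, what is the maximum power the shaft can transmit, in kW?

J = π(d_o⁴ − d_i⁴)/32 = π(0.199⁴ − 0.0959⁴)/32 = 1.457×10^-4 m⁴.
T_max = τ_allow·J/r = 6.93×10^7 × 1.457×10^-4 / 0.0995 = 101400 N·m.
ω = 2π·1.08 = 6.786 rad/s, so P_max = T_max·ω = 6.884×10^5 W.

688 kW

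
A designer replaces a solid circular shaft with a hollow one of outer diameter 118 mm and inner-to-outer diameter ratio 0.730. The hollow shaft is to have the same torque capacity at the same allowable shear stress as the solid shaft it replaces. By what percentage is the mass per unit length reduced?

Equal τ_max and T ⇒ the solid shaft needs d_s³ = d_o³(1−k⁴), so d_s = 118·(1−0.730⁴)^(1/3) = 105.6 mm.
Area ratio A_h/A_s = d_o²(1−k²)/d_s² = (1−k²)/(1−k⁴)^(2/3) = 0.5836.
Mass saving = 1 − 0.5836 = 41.6 %.

41.6 %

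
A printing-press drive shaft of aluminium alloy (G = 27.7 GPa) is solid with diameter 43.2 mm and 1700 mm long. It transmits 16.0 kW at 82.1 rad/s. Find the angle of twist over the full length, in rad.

0.0350 rad

ω = 82.1 rad/s, so T = P/ω = 16.0×10³ / 82.10 = 194.9 N·m.
J = πd⁴/32 = π(0.0432)⁴/32 = 3.419×10^-7 m⁴.
θ = T·L/(G·J) = 194.9 × 1.70 / (27.7×10⁹ × 3.419×10^-7) = 0.03498 rad.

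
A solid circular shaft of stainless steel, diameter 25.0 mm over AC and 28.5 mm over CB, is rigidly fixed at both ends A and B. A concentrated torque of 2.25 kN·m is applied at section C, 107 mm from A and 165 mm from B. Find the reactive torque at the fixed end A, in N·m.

Compatibility: T_A·a/J_AC = T_B·b/J_CB with T_A + T_B = T₀.
J_AC = 3.83×10^-8 m⁴, J_CB = 6.48×10^-8 m⁴, so T_A = T₀·(J_AC/a)/((J_AC/a)+(J_CB/b)) = 1074 N·m, T_B = 1176 N·m.

1070 N·m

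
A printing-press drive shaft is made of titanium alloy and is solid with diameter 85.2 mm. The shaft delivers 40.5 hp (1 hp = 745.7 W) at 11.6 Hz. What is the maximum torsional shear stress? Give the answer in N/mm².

ω = 2π·11.6 = 72.88 rad/s, so T = P/ω = 40.5×745.7 / 72.88 = 414.4 N·m.
J = πd⁴/32 = π(0.0852)⁴/32 = 5.173×10^-6 m⁴.
τ_max = T·r/J = 414.4 × 0.0426 / 5.173×10^-6 = 3.412×10^6 Pa.

3.41 N/mm²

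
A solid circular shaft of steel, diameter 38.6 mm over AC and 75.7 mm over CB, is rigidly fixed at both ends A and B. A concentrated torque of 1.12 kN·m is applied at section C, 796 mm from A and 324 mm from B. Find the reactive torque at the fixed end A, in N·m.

Compatibility: T_A·a/J_AC = T_B·b/J_CB with T_A + T_B = T₀.
J_AC = 2.18×10^-7 m⁴, J_CB = 3.22×10^-6 m⁴, so T_A = T₀·(J_AC/a)/((J_AC/a)+(J_CB/b)) = 29.99 N·m, T_B = 1090 N·m.

30.0 N·m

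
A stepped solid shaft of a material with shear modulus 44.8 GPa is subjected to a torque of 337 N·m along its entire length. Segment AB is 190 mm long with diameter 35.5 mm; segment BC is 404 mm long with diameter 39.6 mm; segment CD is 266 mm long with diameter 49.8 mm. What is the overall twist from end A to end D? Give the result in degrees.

J_AB = π(0.0355)⁴/32 = 1.56×10^-7 m⁴; J_BC = π(0.0396)⁴/32 = 2.41×10^-7 m⁴; J_CD = π(0.0498)⁴/32 = 6.04×10^-7 m⁴.
θ = (T/G)·Σ L_i/J_i = (337.0/44.8×10⁹)·(0.190/1.56×10^-7 + 0.404/2.41×10^-7 + 0.266/6.04×10^-7) = 0.02507 rad.

1.44°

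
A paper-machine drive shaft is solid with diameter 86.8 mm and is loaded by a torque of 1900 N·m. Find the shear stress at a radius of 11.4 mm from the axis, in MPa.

J = πd⁴/32 = π(0.0868)⁴/32 = 5.573×10^-6 m⁴.
Shear stress varies linearly with radius: τ = T·r/J = 1900 × 0.0114 / 5.573×10^-6 = 3.887×10^6 Pa.

3.89 MPa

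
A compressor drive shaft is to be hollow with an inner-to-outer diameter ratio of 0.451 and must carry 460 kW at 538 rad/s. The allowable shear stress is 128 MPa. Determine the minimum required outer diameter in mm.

ω = 538 rad/s, so T = P/ω = 460×10³ / 538.0 = 855.0 N·m.
For a hollow shaft with d_i/d_o = 0.451: τ_max = 16T/(π d_o³ (1−k⁴)), so d_o = [16T/(π τ_allow (1−k⁴))]^(1/3) = [16·855.0/(π·1.28×10^8·0.9586)]^(1/3) = 0.03286 m.

32.9 mm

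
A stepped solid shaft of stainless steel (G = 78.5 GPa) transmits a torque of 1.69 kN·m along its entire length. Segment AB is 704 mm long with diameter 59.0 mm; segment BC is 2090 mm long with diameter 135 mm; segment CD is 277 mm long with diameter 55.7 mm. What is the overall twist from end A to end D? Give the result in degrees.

J_AB = π(0.0590)⁴/32 = 1.19×10^-6 m⁴; J_BC = π(0.135)⁴/32 = 3.26×10^-5 m⁴; J_CD = π(0.0557)⁴/32 = 9.45×10^-7 m⁴.
θ = (T/G)·Σ L_i/J_i = (1690/78.5×10⁹)·(0.704/1.19×10^-6 + 2.09/3.26×10^-5 + 0.277/9.45×10^-7) = 0.02043 rad.

1.17°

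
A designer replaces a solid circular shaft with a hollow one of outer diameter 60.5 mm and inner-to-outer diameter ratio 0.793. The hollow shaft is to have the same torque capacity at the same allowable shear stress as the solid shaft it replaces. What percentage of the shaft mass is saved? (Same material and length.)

Equal τ_max and T ⇒ the solid shaft needs d_s³ = d_o³(1−k⁴), so d_s = 60.5·(1−0.793⁴)^(1/3) = 51.16 mm.
Area ratio A_h/A_s = d_o²(1−k²)/d_s² = (1−k²)/(1−k⁴)^(2/3) = 0.5191.
Mass saving = 1 − 0.5191 = 48.1 %.

48.1 %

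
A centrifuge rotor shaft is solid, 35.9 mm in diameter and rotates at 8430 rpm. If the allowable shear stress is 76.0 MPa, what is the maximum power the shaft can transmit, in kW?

J = πd⁴/32 = π(0.0359)⁴/32 = 1.631×10^-7 m⁴.
T_max = τ_allow·J/r = 7.60×10^7 × 1.631×10^-7 / 0.0180 = 690.4 N·m.
ω = 2π·8430/60 = 882.8 rad/s, so P_max = T_max·ω = 6.095×10^5 W.

610 kW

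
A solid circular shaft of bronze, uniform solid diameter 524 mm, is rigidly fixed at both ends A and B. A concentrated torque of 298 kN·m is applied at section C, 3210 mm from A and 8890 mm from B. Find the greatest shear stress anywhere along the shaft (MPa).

With uniform GJ and both ends fixed, compatibility θ_AC = θ_CB gives T_A·a = T_B·b, together with T_A + T_B = T₀.
T_A = T₀·b/(a+b) = 298000·8890/12100 = 218900 N·m; T_B = 79060 N·m.
τ in each portion: τ_AC = 7.75×10^6 Pa, τ_CB = 2.80×10^6 Pa; maximum is in AC.
τ_max = T_AC·r/J = 218900·0.262/7.40×10^-3 = 7.750×10^6 Pa.

7.75 MPa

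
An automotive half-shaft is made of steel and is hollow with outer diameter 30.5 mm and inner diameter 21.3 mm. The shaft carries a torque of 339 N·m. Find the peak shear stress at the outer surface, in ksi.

J = π(d_o⁴ − d_i⁴)/32 = π(0.0305⁴ − 0.0213⁴)/32 = 6.475×10^-8 m⁴.
τ_max = T·r/J = 339.0 × 0.0152 / 6.475×10^-8 = 7.984×10^7 Pa.

11.6 ksi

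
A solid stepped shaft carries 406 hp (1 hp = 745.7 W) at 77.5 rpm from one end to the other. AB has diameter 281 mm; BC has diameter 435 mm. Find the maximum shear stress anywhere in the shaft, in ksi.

ω = 2π·77.5/60 = 8.116 rad/s, so T = P/ω = 406×745.7 / 8.116 = 37300 N·m.
Under the same torque, τ_max = 16T/(πd³) is largest where d is smallest — segment AB (d = 281 mm).
τ_max = 16·37300/(π·(0.281)³) = 8.563×10^6 Pa.

1.24 ksi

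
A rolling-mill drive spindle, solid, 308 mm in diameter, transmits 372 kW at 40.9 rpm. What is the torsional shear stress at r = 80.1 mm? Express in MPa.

7.87 MPa

ω = 2π·40.9/60 = 4.283 rad/s, so T = P/ω = 372×10³ / 4.283 = 86850 N·m.
J = πd⁴/32 = π(0.308)⁴/32 = 8.835×10^-4 m⁴.
Shear stress varies linearly with radius: τ = T·r/J = 86850 × 0.0801 / 8.835×10^-4 = 7.874×10^6 Pa.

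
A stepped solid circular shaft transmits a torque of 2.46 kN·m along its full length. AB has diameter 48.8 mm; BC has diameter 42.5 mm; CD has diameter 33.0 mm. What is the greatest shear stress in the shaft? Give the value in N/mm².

349 N/mm²

Under the same torque, τ_max = 16T/(πd³) is largest where d is smallest — segment CD (d = 33.0 mm).
τ_max = 16·2460/(π·(0.0330)³) = 3.486×10^8 Pa.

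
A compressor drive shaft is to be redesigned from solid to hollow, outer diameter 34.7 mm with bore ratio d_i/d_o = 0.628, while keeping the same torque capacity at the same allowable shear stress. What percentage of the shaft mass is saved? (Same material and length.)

Equal τ_max and T ⇒ the solid shaft needs d_s³ = d_o³(1−k⁴), so d_s = 34.7·(1−0.628⁴)^(1/3) = 32.80 mm.
Area ratio A_h/A_s = d_o²(1−k²)/d_s² = (1−k²)/(1−k⁴)^(2/3) = 0.6779.
Mass saving = 1 − 0.6779 = 32.2 %.

32.2 %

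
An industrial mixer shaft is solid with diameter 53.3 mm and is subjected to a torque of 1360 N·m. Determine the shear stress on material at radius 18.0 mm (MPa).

J = πd⁴/32 = π(0.0533)⁴/32 = 7.923×10^-7 m⁴.
Shear stress varies linearly with radius: τ = T·r/J = 1360 × 0.0180 / 7.923×10^-7 = 3.090×10^7 Pa.

30.9 MPa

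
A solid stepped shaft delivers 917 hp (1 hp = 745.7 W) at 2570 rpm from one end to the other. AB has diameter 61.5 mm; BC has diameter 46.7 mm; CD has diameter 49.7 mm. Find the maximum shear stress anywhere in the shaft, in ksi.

18.4 ksi

ω = 2π·2570/60 = 269.1 rad/s, so T = P/ω = 917×745.7 / 269.1 = 2541 N·m.
Under the same torque, τ_max = 16T/(πd³) is largest where d is smallest — segment BC (d = 46.7 mm).
τ_max = 16·2541/(π·(0.0467)³) = 1.271×10^8 Pa.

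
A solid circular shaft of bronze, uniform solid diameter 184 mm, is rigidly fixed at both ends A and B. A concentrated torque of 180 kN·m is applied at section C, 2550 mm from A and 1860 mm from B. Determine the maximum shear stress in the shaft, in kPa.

85100 kPa

With uniform GJ and both ends fixed, compatibility θ_AC = θ_CB gives T_A·a = T_B·b, together with T_A + T_B = T₀.
T_A = T₀·b/(a+b) = 180000·1860/4410 = 75920 N·m; T_B = 104100 N·m.
τ in each portion: τ_AC = 6.21×10^7 Pa, τ_CB = 8.51×10^7 Pa; maximum is in CB.
τ_max = T_CB·r/J = 104100·0.0920/1.13×10^-4 = 8.509×10^7 Pa.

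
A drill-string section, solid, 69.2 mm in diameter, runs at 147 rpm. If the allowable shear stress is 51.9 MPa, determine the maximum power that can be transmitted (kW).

J = πd⁴/32 = π(0.0692)⁴/32 = 2.251×10^-6 m⁴.
T_max = τ_allow·J/r = 5.19×10^7 × 2.251×10^-6 / 0.0346 = 3377 N·m.
ω = 2π·147/60 = 15.39 rad/s, so P_max = T_max·ω = 5.198×10^4 W.

52.0 kW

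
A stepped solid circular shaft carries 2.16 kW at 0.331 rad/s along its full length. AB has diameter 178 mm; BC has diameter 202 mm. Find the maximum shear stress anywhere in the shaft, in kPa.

5890 kPa

ω = 0.331 rad/s, so T = P/ω = 2.16×10³ / 0.3310 = 6526 N·m.
Under the same torque, τ_max = 16T/(πd³) is largest where d is smallest — segment AB (d = 178 mm).
τ_max = 16·6526/(π·(0.178)³) = 5.893×10^6 Pa.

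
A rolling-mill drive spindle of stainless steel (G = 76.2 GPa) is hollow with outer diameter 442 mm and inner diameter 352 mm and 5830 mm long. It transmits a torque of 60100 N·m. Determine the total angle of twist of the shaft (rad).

J = π(d_o⁴ − d_i⁴)/32 = π(0.442⁴ − 0.352⁴)/32 = 2.240×10^-3 m⁴.
θ = T·L/(G·J) = 60100 × 5.83 / (76.2×10⁹ × 2.240×10^-3) = 2.053×10^-3 rad.

0.00205 rad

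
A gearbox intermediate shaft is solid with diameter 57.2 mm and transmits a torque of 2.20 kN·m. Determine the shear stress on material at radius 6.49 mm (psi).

1970 psi

J = πd⁴/32 = π(0.0572)⁴/32 = 1.051×10^-6 m⁴.
Shear stress varies linearly with radius: τ = T·r/J = 2200 × 0.00649 / 1.051×10^-6 = 1.359×10^7 Pa.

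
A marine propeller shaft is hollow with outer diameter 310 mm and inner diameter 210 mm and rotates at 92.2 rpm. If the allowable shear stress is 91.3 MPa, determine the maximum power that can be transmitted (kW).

J = π(d_o⁴ − d_i⁴)/32 = π(0.310⁴ − 0.210⁴)/32 = 7.157×10^-4 m⁴.
T_max = τ_allow·J/r = 9.13×10^7 × 7.157×10^-4 / 0.155 = 421600 N·m.
ω = 2π·92.2/60 = 9.655 rad/s, so P_max = T_max·ω = 4.071×10^6 W.

4070 kW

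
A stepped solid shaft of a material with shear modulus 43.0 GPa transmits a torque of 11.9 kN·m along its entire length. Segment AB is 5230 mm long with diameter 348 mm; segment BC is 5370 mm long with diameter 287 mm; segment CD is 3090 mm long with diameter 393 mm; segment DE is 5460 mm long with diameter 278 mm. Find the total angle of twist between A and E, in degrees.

J_AB = π(0.348)⁴/32 = 1.44×10^-3 m⁴; J_BC = π(0.287)⁴/32 = 6.66×10^-4 m⁴; J_CD = π(0.393)⁴/32 = 2.34×10^-3 m⁴; J_DE = π(0.278)⁴/32 = 5.86×10^-4 m⁴.
θ = (T/G)·Σ L_i/J_i = (11900/43.0×10⁹)·(5.23/1.44×10^-3 + 5.37/6.66×10^-4 + 3.09/2.34×10^-3 + 5.46/5.86×10^-4) = 6.178×10^-3 rad.

0.354°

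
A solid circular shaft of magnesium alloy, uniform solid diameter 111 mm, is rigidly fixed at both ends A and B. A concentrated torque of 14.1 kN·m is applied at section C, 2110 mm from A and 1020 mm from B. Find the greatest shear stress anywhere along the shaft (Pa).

With uniform GJ and both ends fixed, compatibility θ_AC = θ_CB gives T_A·a = T_B·b, together with T_A + T_B = T₀.
T_A = T₀·b/(a+b) = 14100·1020/3130 = 4595 N·m; T_B = 9505 N·m.
τ in each portion: τ_AC = 1.71×10^7 Pa, τ_CB = 3.54×10^7 Pa; maximum is in CB.
τ_max = T_CB·r/J = 9505·0.0555/1.49×10^-5 = 3.540×10^7 Pa.

3.54e7 Pa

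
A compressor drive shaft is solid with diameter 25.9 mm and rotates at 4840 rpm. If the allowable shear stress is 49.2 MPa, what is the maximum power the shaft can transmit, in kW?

85.1 kW

J = πd⁴/32 = π(0.0259)⁴/32 = 4.418×10^-8 m⁴.
T_max = τ_allow·J/r = 4.92×10^7 × 4.418×10^-8 / 0.0129 = 167.8 N·m.
ω = 2π·4840/60 = 506.8 rad/s, so P_max = T_max·ω = 8.507×10^4 W.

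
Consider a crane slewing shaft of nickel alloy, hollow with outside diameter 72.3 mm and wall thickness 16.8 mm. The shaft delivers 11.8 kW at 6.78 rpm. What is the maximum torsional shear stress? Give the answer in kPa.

ω = 2π·6.78/60 = 0.7100 rad/s, so T = P/ω = 11.8×10³ / 0.7100 = 16620 N·m.
J = π(d_o⁴ − d_i⁴)/32 = π(0.0723⁴ − 0.0387⁴)/32 = 2.462×10^-6 m⁴.
τ_max = T·r/J = 16620 × 0.0362 / 2.462×10^-6 = 2.440×10^8 Pa.

244000 kPa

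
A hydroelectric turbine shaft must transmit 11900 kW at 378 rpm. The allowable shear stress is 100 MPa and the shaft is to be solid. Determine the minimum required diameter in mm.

248 mm

ω = 2π·378/60 = 39.58 rad/s, so T = P/ω = 11900×10³ / 39.58 = 300600 N·m.
For a solid shaft τ_max = 16T/(πd³), so d = (16T/(π τ_allow))^(1/3) = (16·300600/(π·1.00×10^8))^(1/3) = 0.2483 m.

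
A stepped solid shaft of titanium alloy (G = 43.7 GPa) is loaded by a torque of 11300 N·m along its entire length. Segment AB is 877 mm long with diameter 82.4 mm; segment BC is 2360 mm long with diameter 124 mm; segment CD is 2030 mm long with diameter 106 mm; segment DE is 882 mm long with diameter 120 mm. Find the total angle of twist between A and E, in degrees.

J_AB = π(0.0824)⁴/32 = 4.53×10^-6 m⁴; J_BC = π(0.124)⁴/32 = 2.32×10^-5 m⁴; J_CD = π(0.106)⁴/32 = 1.24×10^-5 m⁴; J_DE = π(0.120)⁴/32 = 2.04×10^-5 m⁴.
θ = (T/G)·Σ L_i/J_i = (11300/43.7×10⁹)·(0.877/4.53×10^-6 + 2.36/2.32×10^-5 + 2.03/1.24×10^-5 + 0.882/2.04×10^-5) = 0.1300 rad.

7.45°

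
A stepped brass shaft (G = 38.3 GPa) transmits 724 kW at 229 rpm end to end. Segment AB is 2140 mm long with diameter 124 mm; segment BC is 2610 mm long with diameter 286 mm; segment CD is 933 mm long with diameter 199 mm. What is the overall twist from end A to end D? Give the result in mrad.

80.6 mrad

ω = 2π·229/60 = 23.98 rad/s, so T = P/ω = 724×10³ / 23.98 = 30190 N·m.
J_AB = π(0.124)⁴/32 = 2.32×10^-5 m⁴; J_BC = π(0.286)⁴/32 = 6.57×10^-4 m⁴; J_CD = π(0.199)⁴/32 = 1.54×10^-4 m⁴.
θ = (T/G)·Σ L_i/J_i = (30190/38.3×10⁹)·(2.14/2.32×10^-5 + 2.61/6.57×10^-4 + 0.933/1.54×10^-4) = 0.08059 rad.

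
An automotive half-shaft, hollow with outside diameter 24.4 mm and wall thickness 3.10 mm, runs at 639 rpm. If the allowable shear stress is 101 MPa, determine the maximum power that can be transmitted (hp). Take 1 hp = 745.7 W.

17.8 hp

J = π(d_o⁴ − d_i⁴)/32 = π(0.0244⁴ − 0.0182⁴)/32 = 2.403×10^-8 m⁴.
T_max = τ_allow·J/r = 1.01×10^8 × 2.403×10^-8 / 0.0122 = 198.9 N·m.
ω = 2π·639/60 = 66.92 rad/s, so P_max = T_max·ω = 1.331×10^4 W.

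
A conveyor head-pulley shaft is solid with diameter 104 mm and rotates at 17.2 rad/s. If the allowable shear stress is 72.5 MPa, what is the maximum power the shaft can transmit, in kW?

275 kW

J = πd⁴/32 = π(0.104)⁴/32 = 1.149×10^-5 m⁴.
T_max = τ_allow·J/r = 7.25×10^7 × 1.149×10^-5 / 0.0520 = 16010 N·m.
ω = 17.2 rad/s, so P_max = T_max·ω = 2.754×10^5 W.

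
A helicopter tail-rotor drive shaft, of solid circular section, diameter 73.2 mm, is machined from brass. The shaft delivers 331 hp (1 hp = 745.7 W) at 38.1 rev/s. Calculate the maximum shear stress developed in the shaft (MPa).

13.4 MPa

ω = 2π·38.1 = 239.4 rad/s, so T = P/ω = 331×745.7 / 239.4 = 1031 N·m.
J = πd⁴/32 = π(0.0732)⁴/32 = 2.819×10^-6 m⁴.
τ_max = T·r/J = 1031 × 0.0366 / 2.819×10^-6 = 1.339×10^7 Pa.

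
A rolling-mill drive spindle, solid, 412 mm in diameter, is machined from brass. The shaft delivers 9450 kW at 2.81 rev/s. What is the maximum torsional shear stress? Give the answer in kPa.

ω = 2π·2.81 = 17.66 rad/s, so T = P/ω = 9450×10³ / 17.66 = 535200 N·m.
J = πd⁴/32 = π(0.412)⁴/32 = 2.829×10^-3 m⁴.
τ_max = T·r/J = 535200 × 0.206 / 2.829×10^-3 = 3.898×10^7 Pa.

39000 kPa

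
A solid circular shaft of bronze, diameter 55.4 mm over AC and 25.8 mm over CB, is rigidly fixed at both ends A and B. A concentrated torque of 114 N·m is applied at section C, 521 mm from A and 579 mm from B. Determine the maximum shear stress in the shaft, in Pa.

Compatibility: T_A·a/J_AC = T_B·b/J_CB with T_A + T_B = T₀.
J_AC = 9.25×10^-7 m⁴, J_CB = 4.35×10^-8 m⁴, so T_A = T₀·(J_AC/a)/((J_AC/a)+(J_CB/b)) = 109.4 N·m, T_B = 4.629 N·m.
τ in each portion: τ_AC = 3.28×10^6 Pa, τ_CB = 1.37×10^6 Pa; maximum is in AC.
τ_max = T_AC·r/J = 109.4·0.0277/9.25×10^-7 = 3.276×10^6 Pa.

3.28e6 Pa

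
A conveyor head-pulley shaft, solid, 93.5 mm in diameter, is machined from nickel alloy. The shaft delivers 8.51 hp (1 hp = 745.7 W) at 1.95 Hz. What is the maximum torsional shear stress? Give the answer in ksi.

ω = 2π·1.95 = 12.25 rad/s, so T = P/ω = 8.51×745.7 / 12.25 = 517.9 N·m.
J = πd⁴/32 = π(0.0935)⁴/32 = 7.503×10^-6 m⁴.
τ_max = T·r/J = 517.9 × 0.0467 / 7.503×10^-6 = 3.227×10^6 Pa.

0.468 ksi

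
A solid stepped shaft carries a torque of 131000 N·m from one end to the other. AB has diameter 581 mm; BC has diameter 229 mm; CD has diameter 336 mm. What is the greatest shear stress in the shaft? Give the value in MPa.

Under the same torque, τ_max = 16T/(πd³) is largest where d is smallest — segment BC (d = 229 mm).
τ_max = 16·131000/(π·(0.229)³) = 5.556×10^7 Pa.

55.6 MPa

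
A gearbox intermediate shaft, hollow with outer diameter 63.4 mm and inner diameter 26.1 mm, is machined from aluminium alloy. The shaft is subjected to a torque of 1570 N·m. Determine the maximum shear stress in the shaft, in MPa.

J = π(d_o⁴ − d_i⁴)/32 = π(0.0634⁴ − 0.0261⁴)/32 = 1.541×10^-6 m⁴.
τ_max = T·r/J = 1570 × 0.0317 / 1.541×10^-6 = 3.230×10^7 Pa.

32.3 MPa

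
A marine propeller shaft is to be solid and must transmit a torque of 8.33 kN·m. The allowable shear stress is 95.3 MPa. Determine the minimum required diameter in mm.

For a solid shaft τ_max = 16T/(πd³), so d = (16T/(π τ_allow))^(1/3) = (16·8330/(π·9.53×10^7))^(1/3) = 0.07636 m.

76.4 mm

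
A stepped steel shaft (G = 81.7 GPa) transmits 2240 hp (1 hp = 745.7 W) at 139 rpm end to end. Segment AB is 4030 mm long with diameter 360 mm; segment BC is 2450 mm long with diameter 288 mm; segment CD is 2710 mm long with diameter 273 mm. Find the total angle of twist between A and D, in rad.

0.0155 rad

ω = 2π·139/60 = 14.56 rad/s, so T = P/ω = 2240×745.7 / 14.56 = 114800 N·m.
J_AB = π(0.360)⁴/32 = 1.65×10^-3 m⁴; J_BC = π(0.288)⁴/32 = 6.75×10^-4 m⁴; J_CD = π(0.273)⁴/32 = 5.45×10^-4 m⁴.
θ = (T/G)·Σ L_i/J_i = (114800/81.7×10⁹)·(4.03/1.65×10^-3 + 2.45/6.75×10^-4 + 2.71/5.45×10^-4) = 0.01551 rad.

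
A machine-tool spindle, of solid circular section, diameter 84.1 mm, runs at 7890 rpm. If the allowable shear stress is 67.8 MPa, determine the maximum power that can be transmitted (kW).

6540 kW

J = πd⁴/32 = π(0.0841)⁴/32 = 4.911×10^-6 m⁴.
T_max = τ_allow·J/r = 6.78×10^7 × 4.911×10^-6 / 0.0420 = 7919 N·m.
ω = 2π·7890/60 = 826.2 rad/s, so P_max = T_max·ω = 6.543×10^6 W.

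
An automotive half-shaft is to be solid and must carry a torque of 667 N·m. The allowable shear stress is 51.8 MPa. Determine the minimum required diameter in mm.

40.3 mm

For a solid shaft τ_max = 16T/(πd³), so d = (16T/(π τ_allow))^(1/3) = (16·667.0/(π·5.18×10^7))^(1/3) = 0.04033 m.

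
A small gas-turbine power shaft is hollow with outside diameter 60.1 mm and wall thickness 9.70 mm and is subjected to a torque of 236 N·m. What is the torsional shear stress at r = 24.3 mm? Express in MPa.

5.67 MPa

J = π(d_o⁴ − d_i⁴)/32 = π(0.0601⁴ − 0.0407⁴)/32 = 1.011×10^-6 m⁴.
Shear stress varies linearly with radius: τ = T·r/J = 236.0 × 0.0243 / 1.011×10^-6 = 5.670×10^6 Pa.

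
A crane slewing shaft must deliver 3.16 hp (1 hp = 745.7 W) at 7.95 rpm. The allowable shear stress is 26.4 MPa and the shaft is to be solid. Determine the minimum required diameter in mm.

ω = 2π·7.95/60 = 0.8325 rad/s, so T = P/ω = 3.16×745.7 / 0.8325 = 2830 N·m.
For a solid shaft τ_max = 16T/(πd³), so d = (16T/(π τ_allow))^(1/3) = (16·2830/(π·2.64×10^7))^(1/3) = 0.08173 m.

81.7 mm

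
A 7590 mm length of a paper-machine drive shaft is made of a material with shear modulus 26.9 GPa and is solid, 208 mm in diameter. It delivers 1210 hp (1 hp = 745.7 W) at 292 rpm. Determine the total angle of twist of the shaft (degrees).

ω = 2π·292/60 = 30.58 rad/s, so T = P/ω = 1210×745.7 / 30.58 = 29510 N·m.
J = πd⁴/32 = π(0.208)⁴/32 = 1.838×10^-4 m⁴.
θ = T·L/(G·J) = 29510 × 7.59 / (26.9×10⁹ × 1.838×10^-4) = 0.04531 rad.

2.60°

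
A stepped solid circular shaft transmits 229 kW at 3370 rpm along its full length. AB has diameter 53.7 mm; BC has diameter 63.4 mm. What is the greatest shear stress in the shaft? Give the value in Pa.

2.13e7 Pa

ω = 2π·3370/60 = 352.9 rad/s, so T = P/ω = 229×10³ / 352.9 = 648.9 N·m.
Under the same torque, τ_max = 16T/(πd³) is largest where d is smallest — segment AB (d = 53.7 mm).
τ_max = 16·648.9/(π·(0.0537)³) = 2.134×10^7 Pa.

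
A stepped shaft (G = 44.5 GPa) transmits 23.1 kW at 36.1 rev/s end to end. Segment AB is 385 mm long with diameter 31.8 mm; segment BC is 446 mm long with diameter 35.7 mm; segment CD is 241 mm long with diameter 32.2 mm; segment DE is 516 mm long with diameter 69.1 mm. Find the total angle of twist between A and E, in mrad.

20.9 mrad

ω = 2π·36.1 = 226.8 rad/s, so T = P/ω = 23.1×10³ / 226.8 = 101.8 N·m.
J_AB = π(0.0318)⁴/32 = 1.00×10^-7 m⁴; J_BC = π(0.0357)⁴/32 = 1.59×10^-7 m⁴; J_CD = π(0.0322)⁴/32 = 1.06×10^-7 m⁴; J_DE = π(0.0691)⁴/32 = 2.24×10^-6 m⁴.
θ = (T/G)·Σ L_i/J_i = (101.8/44.5×10⁹)·(0.385/1.00×10^-7 + 0.446/1.59×10^-7 + 0.241/1.06×10^-7 + 0.516/2.24×10^-6) = 0.02093 rad.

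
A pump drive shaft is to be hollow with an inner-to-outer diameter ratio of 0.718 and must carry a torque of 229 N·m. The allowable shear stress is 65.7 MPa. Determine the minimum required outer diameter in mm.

For a hollow shaft with d_i/d_o = 0.718: τ_max = 16T/(π d_o³ (1−k⁴)), so d_o = [16T/(π τ_allow (1−k⁴))]^(1/3) = [16·229.0/(π·6.57×10^7·0.7342)]^(1/3) = 0.02892 m.

28.9 mm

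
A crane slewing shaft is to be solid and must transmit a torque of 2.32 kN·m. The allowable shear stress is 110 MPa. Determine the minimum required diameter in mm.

47.5 mm

For a solid shaft τ_max = 16T/(πd³), so d = (16T/(π τ_allow))^(1/3) = (16·2320/(π·1.10×10^8))^(1/3) = 0.04754 m.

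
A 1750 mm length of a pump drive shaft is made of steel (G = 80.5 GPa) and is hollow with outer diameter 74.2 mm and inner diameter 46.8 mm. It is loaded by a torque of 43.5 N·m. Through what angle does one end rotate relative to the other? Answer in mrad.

J = π(d_o⁴ − d_i⁴)/32 = π(0.0742⁴ − 0.0468⁴)/32 = 2.505×10^-6 m⁴.
θ = T·L/(G·J) = 43.50 × 1.75 / (80.5×10⁹ × 2.505×10^-6) = 3.775×10^-4 rad.

0.378 mrad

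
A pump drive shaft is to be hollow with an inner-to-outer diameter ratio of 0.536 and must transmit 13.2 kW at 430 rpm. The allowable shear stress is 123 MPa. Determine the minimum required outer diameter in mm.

23.7 mm

ω = 2π·430/60 = 45.03 rad/s, so T = P/ω = 13.2×10³ / 45.03 = 293.1 N·m.
For a hollow shaft with d_i/d_o = 0.536: τ_max = 16T/(π d_o³ (1−k⁴)), so d_o = [16T/(π τ_allow (1−k⁴))]^(1/3) = [16·293.1/(π·1.23×10^8·0.9175)]^(1/3) = 0.02365 m.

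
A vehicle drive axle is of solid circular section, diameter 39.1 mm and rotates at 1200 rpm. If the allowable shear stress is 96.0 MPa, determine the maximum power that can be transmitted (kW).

142 kW

J = πd⁴/32 = π(0.0391)⁴/32 = 2.295×10^-7 m⁴.
T_max = τ_allow·J/r = 9.60×10^7 × 2.295×10^-7 / 0.0196 = 1127 N·m.
ω = 2π·1200/60 = 125.7 rad/s, so P_max = T_max·ω = 1.416×10^5 W.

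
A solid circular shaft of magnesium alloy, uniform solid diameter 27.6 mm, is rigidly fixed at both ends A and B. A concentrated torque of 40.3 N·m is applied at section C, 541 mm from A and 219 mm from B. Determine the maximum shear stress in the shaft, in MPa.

With uniform GJ and both ends fixed, compatibility θ_AC = θ_CB gives T_A·a = T_B·b, together with T_A + T_B = T₀.
T_A = T₀·b/(a+b) = 40.30·219/760.0 = 11.61 N·m; T_B = 28.69 N·m.
τ in each portion: τ_AC = 2.81×10^6 Pa, τ_CB = 6.95×10^6 Pa; maximum is in CB.
τ_max = T_CB·r/J = 28.69·0.0138/5.70×10^-8 = 6.949×10^6 Pa.

6.95 MPa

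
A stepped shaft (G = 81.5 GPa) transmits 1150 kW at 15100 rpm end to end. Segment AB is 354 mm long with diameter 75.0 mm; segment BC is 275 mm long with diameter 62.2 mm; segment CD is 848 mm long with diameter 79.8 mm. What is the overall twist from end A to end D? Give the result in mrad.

4.59 mrad

ω = 2π·15100/60 = 1581 rad/s, so T = P/ω = 1150×10³ / 1581 = 727.3 N·m.
J_AB = π(0.0750)⁴/32 = 3.11×10^-6 m⁴; J_BC = π(0.0622)⁴/32 = 1.47×10^-6 m⁴; J_CD = π(0.0798)⁴/32 = 3.98×10^-6 m⁴.
θ = (T/G)·Σ L_i/J_i = (727.3/81.5×10⁹)·(0.354/3.11×10^-6 + 0.275/1.47×10^-6 + 0.848/3.98×10^-6) = 4.588×10^-3 rad.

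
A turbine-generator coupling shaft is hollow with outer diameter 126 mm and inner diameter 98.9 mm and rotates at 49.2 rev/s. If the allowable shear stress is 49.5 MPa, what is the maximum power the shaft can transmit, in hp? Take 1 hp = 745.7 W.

5000 hp

J = π(d_o⁴ − d_i⁴)/32 = π(0.126⁴ − 0.0989⁴)/32 = 1.535×10^-5 m⁴.
T_max = τ_allow·J/r = 4.95×10^7 × 1.535×10^-5 / 0.0630 = 12060 N·m.
ω = 2π·49.2 = 309.1 rad/s, so P_max = T_max·ω = 3.729×10^6 W.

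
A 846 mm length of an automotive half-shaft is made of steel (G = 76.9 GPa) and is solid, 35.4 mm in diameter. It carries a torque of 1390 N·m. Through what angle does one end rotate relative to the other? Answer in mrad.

J = πd⁴/32 = π(0.0354)⁴/32 = 1.542×10^-7 m⁴.
θ = T·L/(G·J) = 1390 × 0.846 / (76.9×10⁹ × 1.542×10^-7) = 0.09918 rad.

99.2 mrad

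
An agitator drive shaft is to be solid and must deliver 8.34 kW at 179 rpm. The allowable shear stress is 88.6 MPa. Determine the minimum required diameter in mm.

ω = 2π·179/60 = 18.74 rad/s, so T = P/ω = 8.34×10³ / 18.74 = 444.9 N·m.
For a solid shaft τ_max = 16T/(πd³), so d = (16T/(π τ_allow))^(1/3) = (16·444.9/(π·8.86×10^7))^(1/3) = 0.02946 m.

29.5 mm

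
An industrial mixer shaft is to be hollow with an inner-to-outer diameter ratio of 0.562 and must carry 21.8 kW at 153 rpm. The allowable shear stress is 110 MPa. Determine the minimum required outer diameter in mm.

ω = 2π·153/60 = 16.02 rad/s, so T = P/ω = 21.8×10³ / 16.02 = 1361 N·m.
For a hollow shaft with d_i/d_o = 0.562: τ_max = 16T/(π d_o³ (1−k⁴)), so d_o = [16T/(π τ_allow (1−k⁴))]^(1/3) = [16·1361/(π·1.10×10^8·0.9002)]^(1/3) = 0.04121 m.

41.2 mm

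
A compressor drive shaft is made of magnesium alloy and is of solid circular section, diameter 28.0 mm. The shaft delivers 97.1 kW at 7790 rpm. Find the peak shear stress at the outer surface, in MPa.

27.6 MPa

ω = 2π·7790/60 = 815.8 rad/s, so T = P/ω = 97.1×10³ / 815.8 = 119.0 N·m.
J = πd⁴/32 = π(0.0280)⁴/32 = 6.034×10^-8 m⁴.
τ_max = T·r/J = 119.0 × 0.0140 / 6.034×10^-8 = 2.762×10^7 Pa.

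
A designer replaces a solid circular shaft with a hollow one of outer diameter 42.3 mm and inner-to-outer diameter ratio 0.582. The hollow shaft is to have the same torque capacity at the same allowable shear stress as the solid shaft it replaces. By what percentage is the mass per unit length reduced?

28.3 %

Equal τ_max and T ⇒ the solid shaft needs d_s³ = d_o³(1−k⁴), so d_s = 42.3·(1−0.582⁴)^(1/3) = 40.62 mm.
Area ratio A_h/A_s = d_o²(1−k²)/d_s² = (1−k²)/(1−k⁴)^(2/3) = 0.7172.
Mass saving = 1 − 0.7172 = 28.3 %.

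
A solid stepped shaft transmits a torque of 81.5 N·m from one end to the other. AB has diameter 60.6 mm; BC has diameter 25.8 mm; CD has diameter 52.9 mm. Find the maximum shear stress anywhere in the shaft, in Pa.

Under the same torque, τ_max = 16T/(πd³) is largest where d is smallest — segment BC (d = 25.8 mm).
τ_max = 16·81.50/(π·(0.0258)³) = 2.417×10^7 Pa.

2.42e7 Pa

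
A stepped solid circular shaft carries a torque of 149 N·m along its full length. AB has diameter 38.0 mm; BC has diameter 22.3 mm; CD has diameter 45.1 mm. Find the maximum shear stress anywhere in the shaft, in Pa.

6.84e7 Pa

Under the same torque, τ_max = 16T/(πd³) is largest where d is smallest — segment BC (d = 22.3 mm).
τ_max = 16·149.0/(π·(0.0223)³) = 6.843×10^7 Pa.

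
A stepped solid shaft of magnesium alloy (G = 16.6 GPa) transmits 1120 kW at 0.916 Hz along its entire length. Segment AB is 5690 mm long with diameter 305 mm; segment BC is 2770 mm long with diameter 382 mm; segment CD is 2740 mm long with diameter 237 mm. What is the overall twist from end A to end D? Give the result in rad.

0.198 rad

ω = 2π·0.916 = 5.755 rad/s, so T = P/ω = 1120×10³ / 5.755 = 194600 N·m.
J_AB = π(0.305)⁴/32 = 8.50×10^-4 m⁴; J_BC = π(0.382)⁴/32 = 2.09×10^-3 m⁴; J_CD = π(0.237)⁴/32 = 3.10×10^-4 m⁴.
θ = (T/G)·Σ L_i/J_i = (194600/16.6×10⁹)·(5.69/8.50×10^-4 + 2.77/2.09×10^-3 + 2.74/3.10×10^-4) = 0.1978 rad.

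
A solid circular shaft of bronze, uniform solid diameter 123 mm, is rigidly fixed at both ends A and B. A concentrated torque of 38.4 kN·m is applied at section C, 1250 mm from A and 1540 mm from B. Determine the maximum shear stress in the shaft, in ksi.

With uniform GJ and both ends fixed, compatibility θ_AC = θ_CB gives T_A·a = T_B·b, together with T_A + T_B = T₀.
T_A = T₀·b/(a+b) = 38400·1540/2790 = 21200 N·m; T_B = 17200 N·m.
τ in each portion: τ_AC = 5.80×10^7 Pa, τ_CB = 4.71×10^7 Pa; maximum is in AC.
τ_max = T_AC·r/J = 21200·0.0615/2.25×10^-5 = 5.801×10^7 Pa.

8.41 ksi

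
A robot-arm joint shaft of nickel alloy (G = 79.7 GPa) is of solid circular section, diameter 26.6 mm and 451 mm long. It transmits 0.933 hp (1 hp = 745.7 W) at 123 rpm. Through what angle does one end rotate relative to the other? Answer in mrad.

6.22 mrad

ω = 2π·123/60 = 12.88 rad/s, so T = P/ω = 0.933×745.7 / 12.88 = 54.01 N·m.
J = πd⁴/32 = π(0.0266)⁴/32 = 4.915×10^-8 m⁴.
θ = T·L/(G·J) = 54.01 × 0.451 / (79.7×10⁹ × 4.915×10^-8) = 6.219×10^-3 rad.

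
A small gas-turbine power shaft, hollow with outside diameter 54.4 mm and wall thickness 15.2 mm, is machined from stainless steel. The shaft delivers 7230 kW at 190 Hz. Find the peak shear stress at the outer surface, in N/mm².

ω = 2π·190 = 1194 rad/s, so T = P/ω = 7230×10³ / 1194 = 6056 N·m.
J = π(d_o⁴ − d_i⁴)/32 = π(0.0544⁴ − 0.0240⁴)/32 = 8.272×10^-7 m⁴.
τ_max = T·r/J = 6056 × 0.0272 / 8.272×10^-7 = 1.991×10^8 Pa.

199 N/mm²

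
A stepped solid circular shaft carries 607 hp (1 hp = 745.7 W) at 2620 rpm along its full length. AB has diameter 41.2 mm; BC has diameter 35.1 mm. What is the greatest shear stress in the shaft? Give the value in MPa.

194 MPa

ω = 2π·2620/60 = 274.4 rad/s, so T = P/ω = 607×745.7 / 274.4 = 1650 N·m.
Under the same torque, τ_max = 16T/(πd³) is largest where d is smallest — segment BC (d = 35.1 mm).
τ_max = 16·1650/(π·(0.0351)³) = 1.943×10^8 Pa.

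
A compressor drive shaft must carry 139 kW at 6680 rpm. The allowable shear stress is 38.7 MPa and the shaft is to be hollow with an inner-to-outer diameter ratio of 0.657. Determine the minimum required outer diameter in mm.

31.8 mm

ω = 2π·6680/60 = 699.5 rad/s, so T = P/ω = 139×10³ / 699.5 = 198.7 N·m.
For a hollow shaft with d_i/d_o = 0.657: τ_max = 16T/(π d_o³ (1−k⁴)), so d_o = [16T/(π τ_allow (1−k⁴))]^(1/3) = [16·198.7/(π·3.87×10^7·0.8137)]^(1/3) = 0.03179 m.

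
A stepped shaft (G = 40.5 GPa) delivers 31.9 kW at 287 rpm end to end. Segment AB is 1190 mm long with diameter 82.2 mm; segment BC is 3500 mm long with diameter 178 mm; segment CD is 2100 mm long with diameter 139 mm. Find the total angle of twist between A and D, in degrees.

0.538°

ω = 2π·287/60 = 30.05 rad/s, so T = P/ω = 31.9×10³ / 30.05 = 1061 N·m.
J_AB = π(0.0822)⁴/32 = 4.48×10^-6 m⁴; J_BC = π(0.178)⁴/32 = 9.86×10^-5 m⁴; J_CD = π(0.139)⁴/32 = 3.66×10^-5 m⁴.
θ = (T/G)·Σ L_i/J_i = (1061/40.5×10⁹)·(1.19/4.48×10^-6 + 3.50/9.86×10^-5 + 2.10/3.66×10^-5) = 9.390×10^-3 rad.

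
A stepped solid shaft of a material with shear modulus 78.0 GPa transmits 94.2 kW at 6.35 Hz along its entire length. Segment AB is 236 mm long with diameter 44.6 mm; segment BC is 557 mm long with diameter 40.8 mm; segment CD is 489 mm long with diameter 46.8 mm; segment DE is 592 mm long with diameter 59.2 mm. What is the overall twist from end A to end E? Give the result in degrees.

7.26°

ω = 2π·6.35 = 39.90 rad/s, so T = P/ω = 94.2×10³ / 39.90 = 2361 N·m.
J_AB = π(0.0446)⁴/32 = 3.88×10^-7 m⁴; J_BC = π(0.0408)⁴/32 = 2.72×10^-7 m⁴; J_CD = π(0.0468)⁴/32 = 4.71×10^-7 m⁴; J_DE = π(0.0592)⁴/32 = 1.21×10^-6 m⁴.
θ = (T/G)·Σ L_i/J_i = (2361/78.0×10⁹)·(0.236/3.88×10^-7 + 0.557/2.72×10^-7 + 0.489/4.71×10^-7 + 0.592/1.21×10^-6) = 0.1267 rad.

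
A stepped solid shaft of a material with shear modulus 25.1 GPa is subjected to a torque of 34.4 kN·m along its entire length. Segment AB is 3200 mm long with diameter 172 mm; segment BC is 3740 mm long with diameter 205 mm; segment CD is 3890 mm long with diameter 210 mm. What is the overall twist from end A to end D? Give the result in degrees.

6.22°

J_AB = π(0.172)⁴/32 = 8.59×10^-5 m⁴; J_BC = π(0.205)⁴/32 = 1.73×10^-4 m⁴; J_CD = π(0.210)⁴/32 = 1.91×10^-4 m⁴.
θ = (T/G)·Σ L_i/J_i = (34400/25.1×10⁹)·(3.20/8.59×10^-5 + 3.74/1.73×10^-4 + 3.89/1.91×10^-4) = 0.1085 rad.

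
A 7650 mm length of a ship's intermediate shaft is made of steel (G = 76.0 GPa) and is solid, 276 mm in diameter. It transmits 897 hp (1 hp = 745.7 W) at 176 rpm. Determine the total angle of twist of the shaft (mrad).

ω = 2π·176/60 = 18.43 rad/s, so T = P/ω = 897×745.7 / 18.43 = 36290 N·m.
J = πd⁴/32 = π(0.276)⁴/32 = 5.697×10^-4 m⁴.
θ = T·L/(G·J) = 36290 × 7.65 / (76.0×10⁹ × 5.697×10^-4) = 6.412×10^-3 rad.

6.41 mrad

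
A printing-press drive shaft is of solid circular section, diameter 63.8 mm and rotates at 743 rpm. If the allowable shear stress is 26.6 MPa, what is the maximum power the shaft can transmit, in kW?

106 kW

J = πd⁴/32 = π(0.0638)⁴/32 = 1.627×10^-6 m⁴.
T_max = τ_allow·J/r = 2.66×10^7 × 1.627×10^-6 / 0.0319 = 1356 N·m.
ω = 2π·743/60 = 77.81 rad/s, so P_max = T_max·ω = 1.055×10^5 W.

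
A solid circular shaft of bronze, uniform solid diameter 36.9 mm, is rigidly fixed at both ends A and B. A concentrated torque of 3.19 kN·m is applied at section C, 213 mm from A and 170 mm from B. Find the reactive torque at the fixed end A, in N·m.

With uniform GJ and both ends fixed, compatibility θ_AC = θ_CB gives T_A·a = T_B·b, together with T_A + T_B = T₀.
T_A = T₀·b/(a+b) = 3190·170/383.0 = 1416 N·m; T_B = 1774 N·m.

1420 N·m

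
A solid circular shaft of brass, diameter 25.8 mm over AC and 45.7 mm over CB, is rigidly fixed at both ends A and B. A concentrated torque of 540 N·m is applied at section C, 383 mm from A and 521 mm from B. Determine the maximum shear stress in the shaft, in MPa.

Compatibility: T_A·a/J_AC = T_B·b/J_CB with T_A + T_B = T₀.
J_AC = 4.35×10^-8 m⁴, J_CB = 4.28×10^-7 m⁴, so T_A = T₀·(J_AC/a)/((J_AC/a)+(J_CB/b)) = 65.56 N·m, T_B = 474.4 N·m.
τ in each portion: τ_AC = 1.94×10^7 Pa, τ_CB = 2.53×10^7 Pa; maximum is in CB.
τ_max = T_CB·r/J = 474.4·0.0229/4.28×10^-7 = 2.532×10^7 Pa.

25.3 MPa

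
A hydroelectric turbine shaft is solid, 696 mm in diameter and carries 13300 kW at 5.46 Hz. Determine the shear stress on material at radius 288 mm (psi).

703 psi

ω = 2π·5.46 = 34.31 rad/s, so T = P/ω = 13300×10³ / 34.31 = 387700 N·m.
J = πd⁴/32 = π(0.696)⁴/32 = 0.02304 m⁴.
Shear stress varies linearly with radius: τ = T·r/J = 387700 × 0.288 / 0.02304 = 4.847×10^6 Pa.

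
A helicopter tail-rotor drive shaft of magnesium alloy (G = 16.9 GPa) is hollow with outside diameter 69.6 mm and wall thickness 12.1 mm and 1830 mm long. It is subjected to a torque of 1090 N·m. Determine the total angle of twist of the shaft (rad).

J = π(d_o⁴ − d_i⁴)/32 = π(0.0696⁴ − 0.0454⁴)/32 = 1.887×10^-6 m⁴.
θ = T·L/(G·J) = 1090 × 1.83 / (16.9×10⁹ × 1.887×10^-6) = 0.06256 rad.

0.0626 rad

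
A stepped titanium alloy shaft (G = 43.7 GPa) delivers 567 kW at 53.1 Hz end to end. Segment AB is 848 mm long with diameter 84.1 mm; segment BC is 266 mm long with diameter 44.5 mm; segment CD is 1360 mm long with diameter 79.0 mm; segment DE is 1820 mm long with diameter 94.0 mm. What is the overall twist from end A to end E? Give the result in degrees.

ω = 2π·53.1 = 333.6 rad/s, so T = P/ω = 567×10³ / 333.6 = 1699 N·m.
J_AB = π(0.0841)⁴/32 = 4.91×10^-6 m⁴; J_BC = π(0.0445)⁴/32 = 3.85×10^-7 m⁴; J_CD = π(0.0790)⁴/32 = 3.82×10^-6 m⁴; J_DE = π(0.0940)⁴/32 = 7.66×10^-6 m⁴.
θ = (T/G)·Σ L_i/J_i = (1699/43.7×10⁹)·(0.848/4.91×10^-6 + 0.266/3.85×10^-7 + 1.36/3.82×10^-6 + 1.82/7.66×10^-6) = 0.05665 rad.

3.25°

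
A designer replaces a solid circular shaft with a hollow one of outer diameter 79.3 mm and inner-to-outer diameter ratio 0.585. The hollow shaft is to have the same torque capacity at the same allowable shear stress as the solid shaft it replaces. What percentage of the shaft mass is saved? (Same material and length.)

28.5 %

Equal τ_max and T ⇒ the solid shaft needs d_s³ = d_o³(1−k⁴), so d_s = 79.3·(1−0.585⁴)^(1/3) = 76.07 mm.
Area ratio A_h/A_s = d_o²(1−k²)/d_s² = (1−k²)/(1−k⁴)^(2/3) = 0.7147.
Mass saving = 1 − 0.7147 = 28.5 %.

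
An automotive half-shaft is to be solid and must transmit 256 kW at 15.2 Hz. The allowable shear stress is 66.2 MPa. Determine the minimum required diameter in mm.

ω = 2π·15.2 = 95.50 rad/s, so T = P/ω = 256×10³ / 95.50 = 2681 N·m.
For a solid shaft τ_max = 16T/(πd³), so d = (16T/(π τ_allow))^(1/3) = (16·2681/(π·6.62×10^7))^(1/3) = 0.05908 m.

59.1 mm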